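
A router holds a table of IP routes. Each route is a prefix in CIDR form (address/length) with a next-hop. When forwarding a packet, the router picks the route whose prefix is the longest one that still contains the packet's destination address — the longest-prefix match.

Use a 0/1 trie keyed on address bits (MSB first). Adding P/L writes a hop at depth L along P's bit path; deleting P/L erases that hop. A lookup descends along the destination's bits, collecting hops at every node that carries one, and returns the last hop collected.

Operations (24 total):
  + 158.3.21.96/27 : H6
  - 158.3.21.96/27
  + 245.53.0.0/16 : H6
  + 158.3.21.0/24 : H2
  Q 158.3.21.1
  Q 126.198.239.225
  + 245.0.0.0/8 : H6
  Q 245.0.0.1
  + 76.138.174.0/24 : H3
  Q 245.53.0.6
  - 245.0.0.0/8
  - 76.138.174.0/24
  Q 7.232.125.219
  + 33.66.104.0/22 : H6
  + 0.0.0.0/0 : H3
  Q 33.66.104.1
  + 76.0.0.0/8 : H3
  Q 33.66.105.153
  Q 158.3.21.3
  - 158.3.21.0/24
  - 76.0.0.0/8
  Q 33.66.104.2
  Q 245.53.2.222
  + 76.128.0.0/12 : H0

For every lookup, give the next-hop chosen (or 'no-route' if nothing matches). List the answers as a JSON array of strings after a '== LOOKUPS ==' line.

Process each operation:
  + 158.3.21.96/27 (H6) depth=27
  - 158.3.21.96/27 clear@27
  + 245.53.0.0/16 (H6) depth=16
  + 158.3.21.0/24 (H2) depth=24
  Q 158.3.21.1: descend 1001111000000011000101010 ; hops seen [H2] ; pick H2
  Q 126.198.239.225: descend ε ; hops seen [∅] ; pick no-route
  + 245.0.0.0/8 (H6) depth=8
  Q 245.0.0.1: descend 1111010100 ; hops seen [H6] ; pick H6
  + 76.138.174.0/24 (H3) depth=24
  Q 245.53.0.6: descend 1111010100110101 ; hops seen [H6,H6] ; pick H6
  - 245.0.0.0/8 clear@8
  - 76.138.174.0/24 clear@24
  Q 7.232.125.219: descend 0 ; hops seen [∅] ; pick no-route
  + 33.66.104.0/22 (H6) depth=22
  + 0.0.0.0/0 (H3) depth=0
  Q 33.66.104.1: descend 0010000101000010011010 ; hops seen [H3,H6] ; pick H6
  + 76.0.0.0/8 (H3) depth=8
  Q 33.66.105.153: descend 0010000101000010011010 ; hops seen [H3,H6] ; pick H6
  Q 158.3.21.3: descend 1001111000000011000101010 ; hops seen [H3,H2] ; pick H2
  - 158.3.21.0/24 clear@24
  - 76.0.0.0/8 clear@8
  Q 33.66.104.2: descend 0010000101000010011010 ; hops seen [H3,H6] ; pick H6
  Q 245.53.2.222: descend 1111010100110101 ; hops seen [H3,H6] ; pick H6
  + 76.128.0.0/12 (H0) depth=12

== LOOKUPS ==
["H2","no-route","H6","H6","no-route","H6","H6","H2","H6","H6"]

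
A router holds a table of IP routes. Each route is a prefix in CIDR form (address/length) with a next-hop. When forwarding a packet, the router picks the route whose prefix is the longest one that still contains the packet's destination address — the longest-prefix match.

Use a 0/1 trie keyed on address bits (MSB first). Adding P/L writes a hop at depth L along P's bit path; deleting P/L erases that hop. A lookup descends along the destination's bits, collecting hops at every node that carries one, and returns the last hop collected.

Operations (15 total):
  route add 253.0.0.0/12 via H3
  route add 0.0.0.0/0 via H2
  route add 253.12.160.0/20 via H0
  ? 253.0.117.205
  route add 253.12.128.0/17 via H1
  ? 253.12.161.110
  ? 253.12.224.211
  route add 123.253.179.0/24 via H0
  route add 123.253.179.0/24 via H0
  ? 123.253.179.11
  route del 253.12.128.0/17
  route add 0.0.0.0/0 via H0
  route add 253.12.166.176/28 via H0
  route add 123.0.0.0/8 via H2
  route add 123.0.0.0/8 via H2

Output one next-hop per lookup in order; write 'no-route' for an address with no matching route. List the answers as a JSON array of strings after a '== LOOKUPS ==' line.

Trace:
  + 253.0.0.0/12 (H3) depth=12
  + 0.0.0.0/0 (H2) depth=0
  + 253.12.160.0/20 (H0) depth=20
  Q 253.0.117.205: descend 111111010000 ; hops seen [H2,H3] ; pick H3
  + 253.12.128.0/17 (H1) depth=17
  Q 253.12.161.110: descend 11111101000011001010 ; hops seen [H2,H3,H1,H0] ; pick H0
  Q 253.12.224.211: descend 11111101000011001 ; hops seen [H2,H3,H1] ; pick H1
  + 123.253.179.0/24 (H0) depth=24
  + 123.253.179.0/24 (H0) depth=24
  Q 123.253.179.11: descend 011110111111110110110011 ; hops seen [H2,H0] ; pick H0
  del 253.12.128.0/17 (clear depth 17)
  + 0.0.0.0/0 (H0) depth=0
  + 253.12.166.176/28 (H0) depth=28
  + 123.0.0.0/8 (H2) depth=8
  + 123.0.0.0/8 (H2) depth=8

== LOOKUPS ==
["H3","H0","H1","H0"]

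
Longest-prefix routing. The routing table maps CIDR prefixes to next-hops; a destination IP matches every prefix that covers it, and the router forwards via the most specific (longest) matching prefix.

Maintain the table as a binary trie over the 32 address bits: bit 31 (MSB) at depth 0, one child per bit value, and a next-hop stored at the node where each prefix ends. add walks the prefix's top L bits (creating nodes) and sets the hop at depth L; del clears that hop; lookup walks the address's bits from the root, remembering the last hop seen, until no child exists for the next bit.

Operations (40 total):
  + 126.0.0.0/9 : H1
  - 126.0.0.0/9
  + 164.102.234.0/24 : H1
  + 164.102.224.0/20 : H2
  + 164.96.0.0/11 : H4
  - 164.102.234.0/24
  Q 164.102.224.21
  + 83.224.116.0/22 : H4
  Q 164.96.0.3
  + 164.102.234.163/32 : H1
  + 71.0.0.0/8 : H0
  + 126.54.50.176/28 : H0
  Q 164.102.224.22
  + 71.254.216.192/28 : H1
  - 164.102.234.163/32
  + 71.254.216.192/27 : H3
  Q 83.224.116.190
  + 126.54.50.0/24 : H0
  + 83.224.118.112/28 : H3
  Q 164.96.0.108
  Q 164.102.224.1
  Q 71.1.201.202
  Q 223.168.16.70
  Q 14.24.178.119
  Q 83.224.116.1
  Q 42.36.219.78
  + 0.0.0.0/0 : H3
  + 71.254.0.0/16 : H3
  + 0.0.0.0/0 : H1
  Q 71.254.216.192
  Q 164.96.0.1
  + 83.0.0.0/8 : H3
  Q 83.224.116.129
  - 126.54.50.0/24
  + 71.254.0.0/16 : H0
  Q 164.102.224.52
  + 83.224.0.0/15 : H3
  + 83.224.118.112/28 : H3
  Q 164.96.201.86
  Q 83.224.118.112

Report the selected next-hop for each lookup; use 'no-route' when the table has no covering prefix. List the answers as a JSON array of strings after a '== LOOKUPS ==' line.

Trace:
  + 126.0.0.0/9 (H1) depth=9
  del 126.0.0.0/9 (clear depth 9)
  + 164.102.234.0/24 (H1) depth=24
  + 164.102.224.0/20 (H2) depth=20
  + 164.96.0.0/11 (H4) depth=11
  del 164.102.234.0/24 (clear depth 24)
  lookup 164.102.224.21: bits 10100100011001101110 walk d0:-→d1:-→d2:-→d3:-→d4:-→d5:-→d6:-→d7:-→d8:-→d9:-→d10:-→d11:H4→d12:-→d13:-→d14:-→d15:-→d16:-→d17:-→d18:-→d19:-→d20:H2 -> H2
  + 83.224.116.0/22 (H4) depth=22
  lookup 164.96.0.3: bits 1010010001100 walk d0:-→d1:-→d2:-→d3:-→d4:-→d5:-→d6:-→d7:-→d8:-→d9:-→d10:-→d11:H4→d12:-→d13:- -> H4
  + 164.102.234.163/32 (H1) depth=32
  + 71.0.0.0/8 (H0) depth=8
  + 126.54.50.176/28 (H0) depth=28
  lookup 164.102.224.22: bits 10100100011001101110 walk d0:-→d1:-→d2:-→d3:-→d4:-→d5:-→d6:-→d7:-→d8:-→d9:-→d10:-→d11:H4→d12:-→d13:-→d14:-→d15:-→d16:-→d17:-→d18:-→d19:-→d20:H2 -> H2
  + 71.254.216.192/28 (H1) depth=28
  del 164.102.234.163/32 (clear depth 32)
  + 71.254.216.192/27 (H3) depth=27
  lookup 83.224.116.190: bits 0101001111100000011101 walk d0:-→d1:-→d2:-→d3:-→d4:-→d5:-→d6:-→d7:-→d8:-→d9:-→d10:-→d11:-→d12:-→d13:-→d14:-→d15:-→d16:-→d17:-→d18:-→d19:-→d20:-→d21:-→d22:H4 -> H4
  + 126.54.50.0/24 (H0) depth=24
  + 83.224.118.112/28 (H3) depth=28
  lookup 164.96.0.108: bits 1010010001100 walk d0:-→d1:-→d2:-→d3:-→d4:-→d5:-→d6:-→d7:-→d8:-→d9:-→d10:-→d11:H4→d12:-→d13:- -> H4
  lookup 164.102.224.1: bits 10100100011001101110 walk d0:-→d1:-→d2:-→d3:-→d4:-→d5:-→d6:-→d7:-→d8:-→d9:-→d10:-→d11:H4→d12:-→d13:-→d14:-→d15:-→d16:-→d17:-→d18:-→d19:-→d20:H2 -> H2
  lookup 71.1.201.202: bits 01000111 walk d0:-→d1:-→d2:-→d3:-→d4:-→d5:-→d6:-→d7:-→d8:H0 -> H0
  lookup 223.168.16.70: bits 1 walk d0:-→d1:- -> no-route
  lookup 14.24.178.119: bits 0 walk d0:-→d1:- -> no-route
  lookup 83.224.116.1: bits 0101001111100000011101 walk d0:-→d1:-→d2:-→d3:-→d4:-→d5:-→d6:-→d7:-→d8:-→d9:-→d10:-→d11:-→d12:-→d13:-→d14:-→d15:-→d16:-→d17:-→d18:-→d19:-→d20:-→d21:-→d22:H4 -> H4
  lookup 42.36.219.78: bits 0 walk d0:-→d1:- -> no-route
  + 0.0.0.0/0 (H3) depth=0
  + 71.254.0.0/16 (H3) depth=16
  + 0.0.0.0/0 (H1) depth=0
  lookup 71.254.216.192: bits 0100011111111110110110001100 walk d0:H1→d1:-→d2:-→d3:-→d4:-→d5:-→d6:-→d7:-→d8:H0→d9:-→d10:-→d11:-→d12:-→d13:-→d14:-→d15:-→d16:H3→d17:-→d18:-→d19:-→d20:-→d21:-→d22:-→d23:-→d24:-→d25:-→d26:-→d27:H3→d28:H1 -> H1
  lookup 164.96.0.1: bits 1010010001100 walk d0:H1→d1:-→d2:-→d3:-→d4:-→d5:-→d6:-→d7:-→d8:-→d9:-→d10:-→d11:H4→d12:-→d13:- -> H4
  + 83.0.0.0/8 (H3) depth=8
  lookup 83.224.116.129: bits 0101001111100000011101 walk d0:H1→d1:-→d2:-→d3:-→d4:-→d5:-→d6:-→d7:-→d8:H3→d9:-→d10:-→d11:-→d12:-→d13:-→d14:-→d15:-→d16:-→d17:-→d18:-→d19:-→d20:-→d21:-→d22:H4 -> H4
  del 126.54.50.0/24 (clear depth 24)
  + 71.254.0.0/16 (H0) depth=16
  lookup 164.102.224.52: bits 10100100011001101110 walk d0:H1→d1:-→d2:-→d3:-→d4:-→d5:-→d6:-→d7:-→d8:-→d9:-→d10:-→d11:H4→d12:-→d13:-→d14:-→d15:-→d16:-→d17:-→d18:-→d19:-→d20:H2 -> H2
  + 83.224.0.0/15 (H3) depth=15
  + 83.224.118.112/28 (H3) depth=28
  lookup 164.96.201.86: bits 1010010001100 walk d0:H1→d1:-→d2:-→d3:-→d4:-→d5:-→d6:-→d7:-→d8:-→d9:-→d10:-→d11:H4→d12:-→d13:- -> H4
  lookup 83.224.118.112: bits 0101001111100000011101100111 walk d0:H1→d1:-→d2:-→d3:-→d4:-→d5:-→d6:-→d7:-→d8:H3→d9:-→d10:-→d11:-→d12:-→d13:-→d14:-→d15:H3→d16:-→d17:-→d18:-→d19:-→d20:-→d21:-→d22:H4→d23:-→d24:-→d25:-→d26:-→d27:-→d28:H3 -> H3

== LOOKUPS ==
["H2","H4","H2","H4","H4","H2","H0","no-route","no-route","H4","no-route","H1","H4","H4","H2","H4","H3"]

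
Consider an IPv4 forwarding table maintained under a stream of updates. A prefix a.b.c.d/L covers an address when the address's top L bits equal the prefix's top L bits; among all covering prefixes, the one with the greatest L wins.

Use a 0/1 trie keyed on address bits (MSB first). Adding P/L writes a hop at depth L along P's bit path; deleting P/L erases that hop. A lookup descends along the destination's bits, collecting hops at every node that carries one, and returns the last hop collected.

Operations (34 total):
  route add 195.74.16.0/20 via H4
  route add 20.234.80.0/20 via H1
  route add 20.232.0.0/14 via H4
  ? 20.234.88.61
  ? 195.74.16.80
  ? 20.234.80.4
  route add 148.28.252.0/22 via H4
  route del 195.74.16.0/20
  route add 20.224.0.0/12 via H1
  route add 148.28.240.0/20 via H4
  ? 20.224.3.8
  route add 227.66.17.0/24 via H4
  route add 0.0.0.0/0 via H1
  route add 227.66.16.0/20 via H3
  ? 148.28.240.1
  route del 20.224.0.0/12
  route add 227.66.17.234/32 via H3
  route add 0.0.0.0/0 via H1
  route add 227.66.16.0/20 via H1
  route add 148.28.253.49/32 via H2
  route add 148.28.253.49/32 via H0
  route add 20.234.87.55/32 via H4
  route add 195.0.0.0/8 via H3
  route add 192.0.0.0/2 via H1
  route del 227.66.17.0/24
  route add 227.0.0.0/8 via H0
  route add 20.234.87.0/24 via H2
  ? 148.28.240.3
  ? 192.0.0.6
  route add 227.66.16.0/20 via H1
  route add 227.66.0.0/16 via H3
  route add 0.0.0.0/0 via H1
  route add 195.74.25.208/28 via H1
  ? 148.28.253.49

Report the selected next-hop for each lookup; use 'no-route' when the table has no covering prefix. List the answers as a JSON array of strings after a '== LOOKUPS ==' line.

Process each operation:
  + 195.74.16.0/20 (H4) depth=20
  + 20.234.80.0/20 (H1) depth=20
  + 20.232.0.0/14 (H4) depth=14
  lookup 20.234.88.61: bits 00010100111010100101 walk d0:-→d1:-→d2:-→d3:-→d4:-→d5:-→d6:-→d7:-→d8:-→d9:-→d10:-→d11:-→d12:-→d13:-→d14:H4→d15:-→d16:-→d17:-→d18:-→d19:-→d20:H1 -> H1
  lookup 195.74.16.80: bits 11000011010010100001 walk d0:-→d1:-→d2:-→d3:-→d4:-→d5:-→d6:-→d7:-→d8:-→d9:-→d10:-→d11:-→d12:-→d13:-→d14:-→d15:-→d16:-→d17:-→d18:-→d19:-→d20:H4 -> H4
  lookup 20.234.80.4: bits 00010100111010100101 walk d0:-→d1:-→d2:-→d3:-→d4:-→d5:-→d6:-→d7:-→d8:-→d9:-→d10:-→d11:-→d12:-→d13:-→d14:H4→d15:-→d16:-→d17:-→d18:-→d19:-→d20:H1 -> H1
  + 148.28.252.0/22 (H4) depth=22
  - 195.74.16.0/20 clear@20
  + 20.224.0.0/12 (H1) depth=12
  + 148.28.240.0/20 (H4) depth=20
  lookup 20.224.3.8: bits 000101001110 walk d0:-→d1:-→d2:-→d3:-→d4:-→d5:-→d6:-→d7:-→d8:-→d9:-→d10:-→d11:-→d12:H1 -> H1
  + 227.66.17.0/24 (H4) depth=24
  + 0.0.0.0/0 (H1) depth=0
  + 227.66.16.0/20 (H3) depth=20
  lookup 148.28.240.1: bits 10010100000111001111 walk d0:H1→d1:-→d2:-→d3:-→d4:-→d5:-→d6:-→d7:-→d8:-→d9:-→d10:-→d11:-→d12:-→d13:-→d14:-→d15:-→d16:-→d17:-→d18:-→d19:-→d20:H4 -> H4
  - 20.224.0.0/12 clear@12
  + 227.66.17.234/32 (H3) depth=32
  + 0.0.0.0/0 (H1) depth=0
  + 227.66.16.0/20 (H1) depth=20
  + 148.28.253.49/32 (H2) depth=32
  + 148.28.253.49/32 (H0) depth=32
  + 20.234.87.55/32 (H4) depth=32
  + 195.0.0.0/8 (H3) depth=8
  + 192.0.0.0/2 (H1) depth=2
  - 227.66.17.0/24 clear@24
  + 227.0.0.0/8 (H0) depth=8
  + 20.234.87.0/24 (H2) depth=24
  lookup 148.28.240.3: bits 10010100000111001111 walk d0:H1→d1:-→d2:-→d3:-→d4:-→d5:-→d6:-→d7:-→d8:-→d9:-→d10:-→d11:-→d12:-→d13:-→d14:-→d15:-→d16:-→d17:-→d18:-→d19:-→d20:H4 -> H4
  lookup 192.0.0.6: bits 110000 walk d0:H1→d1:-→d2:H1→d3:-→d4:-→d5:-→d6:- -> H1
  + 227.66.16.0/20 (H1) depth=20
  + 227.66.0.0/16 (H3) depth=16
  + 0.0.0.0/0 (H1) depth=0
  + 195.74.25.208/28 (H1) depth=28
  lookup 148.28.253.49: bits 10010100000111001111110100110001 walk d0:H1→d1:-→d2:-→d3:-→d4:-→d5:-→d6:-→d7:-→d8:-→d9:-→d10:-→d11:-→d12:-→d13:-→d14:-→d15:-→d16:-→d17:-→d18:-→d19:-→d20:H4→d21:-→d22:H4→d23:-→d24:-→d25:-→d26:-→d27:-→d28:-→d29:-→d30:-→d31:-→d32:H0 -> H0

== LOOKUPS ==
["H1","H4","H1","H1","H4","H4","H1","H0"]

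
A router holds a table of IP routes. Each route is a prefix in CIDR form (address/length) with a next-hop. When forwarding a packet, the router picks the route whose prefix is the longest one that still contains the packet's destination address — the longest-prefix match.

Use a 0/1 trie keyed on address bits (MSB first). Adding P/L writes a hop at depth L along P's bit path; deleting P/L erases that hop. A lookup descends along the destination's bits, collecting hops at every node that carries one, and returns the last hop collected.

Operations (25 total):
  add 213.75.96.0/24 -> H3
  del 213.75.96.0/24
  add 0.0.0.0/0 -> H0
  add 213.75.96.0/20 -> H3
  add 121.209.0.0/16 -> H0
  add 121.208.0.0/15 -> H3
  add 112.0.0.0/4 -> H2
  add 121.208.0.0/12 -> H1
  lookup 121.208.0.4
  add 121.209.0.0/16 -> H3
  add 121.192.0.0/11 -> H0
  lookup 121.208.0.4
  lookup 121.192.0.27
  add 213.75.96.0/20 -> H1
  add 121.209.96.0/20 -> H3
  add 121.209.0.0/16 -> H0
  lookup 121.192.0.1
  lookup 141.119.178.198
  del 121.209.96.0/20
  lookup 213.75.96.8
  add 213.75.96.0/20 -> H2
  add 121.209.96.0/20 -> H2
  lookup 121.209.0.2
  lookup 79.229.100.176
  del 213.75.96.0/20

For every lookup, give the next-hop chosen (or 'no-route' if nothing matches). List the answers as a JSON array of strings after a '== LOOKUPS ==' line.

Apply in order:
  add 213.75.96.0/24 -> H3 at depth 24
  - 213.75.96.0/24 clear@24
  add 0.0.0.0/0 -> H0 at depth 0
  add 213.75.96.0/20 -> H3 at depth 20
  add 121.209.0.0/16 -> H0 at depth 16
  add 121.208.0.0/15 -> H3 at depth 15
  add 112.0.0.0/4 -> H2 at depth 4
  add 121.208.0.0/12 -> H1 at depth 12
  Q 121.208.0.4: descend 011110011101000 ; hops seen [H0,H2,H1,H3] ; pick H3
  add 121.209.0.0/16 -> H3 at depth 16
  add 121.192.0.0/11 -> H0 at depth 11
  Q 121.208.0.4: descend 011110011101000 ; hops seen [H0,H2,H0,H1,H3] ; pick H3
  Q 121.192.0.27: descend 01111001110 ; hops seen [H0,H2,H0] ; pick H0
  add 213.75.96.0/20 -> H1 at depth 20
  add 121.209.96.0/20 -> H3 at depth 20
  add 121.209.0.0/16 -> H0 at depth 16
  Q 121.192.0.1: descend 01111001110 ; hops seen [H0,H2,H0] ; pick H0
  Q 141.119.178.198: descend 1 ; hops seen [H0] ; pick H0
  - 121.209.96.0/20 clear@20
  Q 213.75.96.8: descend 110101010100101101100000 ; hops seen [H0,H1] ; pick H1
  add 213.75.96.0/20 -> H2 at depth 20
  add 121.209.96.0/20 -> H2 at depth 20
  Q 121.209.0.2: descend 01111001110100010 ; hops seen [H0,H2,H0,H1,H3,H0] ; pick H0
  Q 79.229.100.176: descend 01 ; hops seen [H0] ; pick H0
  - 213.75.96.0/20 clear@20

== LOOKUPS ==
["H3","H3","H0","H0","H0","H1","H0","H0"]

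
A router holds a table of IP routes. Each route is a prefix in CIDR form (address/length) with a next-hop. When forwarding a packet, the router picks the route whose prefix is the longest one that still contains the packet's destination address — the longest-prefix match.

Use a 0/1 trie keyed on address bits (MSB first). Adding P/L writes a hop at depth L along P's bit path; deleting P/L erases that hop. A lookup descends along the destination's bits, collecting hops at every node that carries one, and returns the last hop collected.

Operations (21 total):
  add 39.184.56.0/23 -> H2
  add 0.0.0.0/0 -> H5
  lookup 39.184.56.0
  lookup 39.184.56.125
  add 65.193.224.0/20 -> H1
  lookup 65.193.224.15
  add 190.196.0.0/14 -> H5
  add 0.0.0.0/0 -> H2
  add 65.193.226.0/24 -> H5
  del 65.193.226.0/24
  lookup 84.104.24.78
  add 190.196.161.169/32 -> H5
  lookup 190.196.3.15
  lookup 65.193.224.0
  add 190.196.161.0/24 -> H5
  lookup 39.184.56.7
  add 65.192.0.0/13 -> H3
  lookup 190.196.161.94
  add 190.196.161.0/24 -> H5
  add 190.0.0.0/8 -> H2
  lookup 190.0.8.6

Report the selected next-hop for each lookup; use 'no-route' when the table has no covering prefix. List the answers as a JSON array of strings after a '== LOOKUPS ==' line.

Trace:
  add 39.184.56.0/23 -> H2 at depth 23
  add 0.0.0.0/0 -> H5 at depth 0
  lookup 39.184.56.0: bits 00100111101110000011100 walk d0:H5→d1:-→d2:-→d3:-→d4:-→d5:-→d6:-→d7:-→d8:-→d9:-→d10:-→d11:-→d12:-→d13:-→d14:-→d15:-→d16:-→d17:-→d18:-→d19:-→d20:-→d21:-→d22:-→d23:H2 -> H2
  lookup 39.184.56.125: bits 00100111101110000011100 walk d0:H5→d1:-→d2:-→d3:-→d4:-→d5:-→d6:-→d7:-→d8:-→d9:-→d10:-→d11:-→d12:-→d13:-→d14:-→d15:-→d16:-→d17:-→d18:-→d19:-→d20:-→d21:-→d22:-→d23:H2 -> H2
  add 65.193.224.0/20 -> H1 at depth 20
  lookup 65.193.224.15: bits 01000001110000011110 walk d0:H5→d1:-→d2:-→d3:-→d4:-→d5:-→d6:-→d7:-→d8:-→d9:-→d10:-→d11:-→d12:-→d13:-→d14:-→d15:-→d16:-→d17:-→d18:-→d19:-→d20:H1 -> H1
  add 190.196.0.0/14 -> H5 at depth 14
  add 0.0.0.0/0 -> H2 at depth 0
  add 65.193.226.0/24 -> H5 at depth 24
  - 65.193.226.0/24 clear@24
  lookup 84.104.24.78: bits 010 walk d0:H2→d1:-→d2:-→d3:- -> H2
  add 190.196.161.169/32 -> H5 at depth 32
  lookup 190.196.3.15: bits 1011111011000100 walk d0:H2→d1:-→d2:-→d3:-→d4:-→d5:-→d6:-→d7:-→d8:-→d9:-→d10:-→d11:-→d12:-→d13:-→d14:H5→d15:-→d16:- -> H5
  lookup 65.193.224.0: bits 0100000111000001111000 walk d0:H2→d1:-→d2:-→d3:-→d4:-→d5:-→d6:-→d7:-→d8:-→d9:-→d10:-→d11:-→d12:-→d13:-→d14:-→d15:-→d16:-→d17:-→d18:-→d19:-→d20:H1→d21:-→d22:- -> H1
  add 190.196.161.0/24 -> H5 at depth 24
  lookup 39.184.56.7: bits 00100111101110000011100 walk d0:H2→d1:-→d2:-→d3:-→d4:-→d5:-→d6:-→d7:-→d8:-→d9:-→d10:-→d11:-→d12:-→d13:-→d14:-→d15:-→d16:-→d17:-→d18:-→d19:-→d20:-→d21:-→d22:-→d23:H2 -> H2
  add 65.192.0.0/13 -> H3 at depth 13
  lookup 190.196.161.94: bits 101111101100010010100001 walk d0:H2→d1:-→d2:-→d3:-→d4:-→d5:-→d6:-→d7:-→d8:-→d9:-→d10:-→d11:-→d12:-→d13:-→d14:H5→d15:-→d16:-→d17:-→d18:-→d19:-→d20:-→d21:-→d22:-→d23:-→d24:H5 -> H5
  add 190.196.161.0/24 -> H5 at depth 24
  add 190.0.0.0/8 -> H2 at depth 8
  lookup 190.0.8.6: bits 10111110 walk d0:H2→d1:-→d2:-→d3:-→d4:-→d5:-→d6:-→d7:-→d8:H2 -> H2

== LOOKUPS ==
["H2","H2","H1","H2","H5","H1","H2","H5","H2"]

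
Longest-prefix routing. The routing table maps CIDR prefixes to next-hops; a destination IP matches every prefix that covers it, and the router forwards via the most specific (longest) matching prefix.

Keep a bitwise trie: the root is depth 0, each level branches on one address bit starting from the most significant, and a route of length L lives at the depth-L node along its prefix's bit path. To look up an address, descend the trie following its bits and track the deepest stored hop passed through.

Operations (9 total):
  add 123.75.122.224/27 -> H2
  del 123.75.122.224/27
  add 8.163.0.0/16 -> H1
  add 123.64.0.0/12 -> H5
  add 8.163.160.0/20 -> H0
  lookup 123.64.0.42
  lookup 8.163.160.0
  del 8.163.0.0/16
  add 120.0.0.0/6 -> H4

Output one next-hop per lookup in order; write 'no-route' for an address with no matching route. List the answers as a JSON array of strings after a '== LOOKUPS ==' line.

Trace:
  add 123.75.122.224/27 -> H2 at depth 27
  - 123.75.122.224/27 clear@27
  add 8.163.0.0/16 -> H1 at depth 16
  add 123.64.0.0/12 -> H5 at depth 12
  add 8.163.160.0/20 -> H0 at depth 20
  lookup 123.64.0.42: bits 011110110100 walk d0:-→d1:-→d2:-→d3:-→d4:-→d5:-→d6:-→d7:-→d8:-→d9:-→d10:-→d11:-→d12:H5 -> H5
  lookup 8.163.160.0: bits 00001000101000111010 walk d0:-→d1:-→d2:-→d3:-→d4:-→d5:-→d6:-→d7:-→d8:-→d9:-→d10:-→d11:-→d12:-→d13:-→d14:-→d15:-→d16:H1→d17:-→d18:-→d19:-→d20:H0 -> H0
  - 8.163.0.0/16 clear@16
  add 120.0.0.0/6 -> H4 at depth 6

== LOOKUPS ==
["H5","H0"]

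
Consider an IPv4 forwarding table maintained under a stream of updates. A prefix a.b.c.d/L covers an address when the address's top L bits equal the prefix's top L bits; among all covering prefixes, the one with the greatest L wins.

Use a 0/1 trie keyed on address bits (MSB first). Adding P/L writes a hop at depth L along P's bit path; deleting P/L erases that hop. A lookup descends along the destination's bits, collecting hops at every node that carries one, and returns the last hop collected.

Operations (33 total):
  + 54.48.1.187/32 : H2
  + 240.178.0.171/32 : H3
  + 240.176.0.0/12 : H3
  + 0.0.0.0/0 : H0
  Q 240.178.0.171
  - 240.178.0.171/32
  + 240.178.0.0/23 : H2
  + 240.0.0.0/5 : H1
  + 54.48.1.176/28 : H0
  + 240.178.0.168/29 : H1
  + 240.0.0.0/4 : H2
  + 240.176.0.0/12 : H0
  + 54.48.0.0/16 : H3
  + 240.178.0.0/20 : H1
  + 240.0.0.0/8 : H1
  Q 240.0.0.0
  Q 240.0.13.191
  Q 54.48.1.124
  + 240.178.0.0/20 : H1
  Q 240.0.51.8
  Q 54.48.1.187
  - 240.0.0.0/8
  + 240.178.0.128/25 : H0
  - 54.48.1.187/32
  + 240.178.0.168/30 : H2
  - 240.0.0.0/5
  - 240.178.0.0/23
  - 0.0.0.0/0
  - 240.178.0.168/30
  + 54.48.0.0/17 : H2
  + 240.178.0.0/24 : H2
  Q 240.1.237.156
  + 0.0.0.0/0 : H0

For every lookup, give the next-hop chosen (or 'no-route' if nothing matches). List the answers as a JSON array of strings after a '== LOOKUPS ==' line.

Process each operation:
  add 54.48.1.187/32 -> H2 at depth 32
  add 240.178.0.171/32 -> H3 at depth 32
  add 240.176.0.0/12 -> H3 at depth 12
  add 0.0.0.0/0 -> H0 at depth 0
  lookup 240.178.0.171: bits 11110000101100100000000010101011 walk d0:H0→d1:-→d2:-→d3:-→d4:-→d5:-→d6:-→d7:-→d8:-→d9:-→d10:-→d11:-→d12:H3→d13:-→d14:-→d15:-→d16:-→d17:-→d18:-→d19:-→d20:-→d21:-→d22:-→d23:-→d24:-→d25:-→d26:-→d27:-→d28:-→d29:-→d30:-→d31:-→d32:H3 -> H3
  - 240.178.0.171/32 clear@32
  add 240.178.0.0/23 -> H2 at depth 23
  add 240.0.0.0/5 -> H1 at depth 5
  add 54.48.1.176/28 -> H0 at depth 28
  add 240.178.0.168/29 -> H1 at depth 29
  add 240.0.0.0/4 -> H2 at depth 4
  add 240.176.0.0/12 -> H0 at depth 12
  add 54.48.0.0/16 -> H3 at depth 16
  add 240.178.0.0/20 -> H1 at depth 20
  add 240.0.0.0/8 -> H1 at depth 8
  lookup 240.0.0.0: bits 11110000 walk d0:H0→d1:-→d2:-→d3:-→d4:H2→d5:H1→d6:-→d7:-→d8:H1 -> H1
  lookup 240.0.13.191: bits 11110000 walk d0:H0→d1:-→d2:-→d3:-→d4:H2→d5:H1→d6:-→d7:-→d8:H1 -> H1
  lookup 54.48.1.124: bits 001101100011000000000001 walk d0:H0→d1:-→d2:-→d3:-→d4:-→d5:-→d6:-→d7:-→d8:-→d9:-→d10:-→d11:-→d12:-→d13:-→d14:-→d15:-→d16:H3→d17:-→d18:-→d19:-→d20:-→d21:-→d22:-→d23:-→d24:- -> H3
  add 240.178.0.0/20 -> H1 at depth 20
  lookup 240.0.51.8: bits 11110000 walk d0:H0→d1:-→d2:-→d3:-→d4:H2→d5:H1→d6:-→d7:-→d8:H1 -> H1
  lookup 54.48.1.187: bits 00110110001100000000000110111011 walk d0:H0→d1:-→d2:-→d3:-→d4:-→d5:-→d6:-→d7:-→d8:-→d9:-→d10:-→d11:-→d12:-→d13:-→d14:-→d15:-→d16:H3→d17:-→d18:-→d19:-→d20:-→d21:-→d22:-→d23:-→d24:-→d25:-→d26:-→d27:-→d28:H0→d29:-→d30:-→d31:-→d32:H2 -> H2
  - 240.0.0.0/8 clear@8
  add 240.178.0.128/25 -> H0 at depth 25
  - 54.48.1.187/32 clear@32
  add 240.178.0.168/30 -> H2 at depth 30
  - 240.0.0.0/5 clear@5
  - 240.178.0.0/23 clear@23
  - 0.0.0.0/0 clear@0
  - 240.178.0.168/30 clear@30
  add 54.48.0.0/17 -> H2 at depth 17
  add 240.178.0.0/24 -> H2 at depth 24
  lookup 240.1.237.156: bits 11110000 walk d0:-→d1:-→d2:-→d3:-→d4:H2→d5:-→d6:-→d7:-→d8:- -> H2
  add 0.0.0.0/0 -> H0 at depth 0

== LOOKUPS ==
["H3","H1","H1","H3","H1","H2","H2"]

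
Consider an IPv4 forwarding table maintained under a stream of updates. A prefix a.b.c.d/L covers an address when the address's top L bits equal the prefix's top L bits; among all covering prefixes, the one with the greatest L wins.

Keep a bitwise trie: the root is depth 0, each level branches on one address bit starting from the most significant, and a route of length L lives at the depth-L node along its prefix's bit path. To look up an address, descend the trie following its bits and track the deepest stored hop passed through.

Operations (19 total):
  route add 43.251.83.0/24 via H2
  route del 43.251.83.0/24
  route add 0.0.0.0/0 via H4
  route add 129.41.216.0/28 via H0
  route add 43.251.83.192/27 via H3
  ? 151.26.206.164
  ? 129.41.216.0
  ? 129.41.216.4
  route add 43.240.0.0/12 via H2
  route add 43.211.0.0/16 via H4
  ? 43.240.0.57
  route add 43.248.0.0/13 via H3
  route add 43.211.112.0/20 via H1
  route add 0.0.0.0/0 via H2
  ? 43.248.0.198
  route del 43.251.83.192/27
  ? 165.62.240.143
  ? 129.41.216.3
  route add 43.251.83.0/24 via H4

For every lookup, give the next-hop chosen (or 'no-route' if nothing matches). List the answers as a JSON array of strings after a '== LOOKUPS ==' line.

Trace:
  add 43.251.83.0/24 -> H2 at depth 24
  del 43.251.83.0/24 (clear depth 24)
  add 0.0.0.0/0 -> H4 at depth 0
  add 129.41.216.0/28 -> H0 at depth 28
  add 43.251.83.192/27 -> H3 at depth 27
  lookup 151.26.206.164: bits 100 walk d0:H4→d1:-→d2:-→d3:- -> H4
  lookup 129.41.216.0: bits 1000000100101001110110000000 walk d0:H4→d1:-→d2:-→d3:-→d4:-→d5:-→d6:-→d7:-→d8:-→d9:-→d10:-→d11:-→d12:-→d13:-→d14:-→d15:-→d16:-→d17:-→d18:-→d19:-→d20:-→d21:-→d22:-→d23:-→d24:-→d25:-→d26:-→d27:-→d28:H0 -> H0
  lookup 129.41.216.4: bits 1000000100101001110110000000 walk d0:H4→d1:-→d2:-→d3:-→d4:-→d5:-→d6:-→d7:-→d8:-→d9:-→d10:-→d11:-→d12:-→d13:-→d14:-→d15:-→d16:-→d17:-→d18:-→d19:-→d20:-→d21:-→d22:-→d23:-→d24:-→d25:-→d26:-→d27:-→d28:H0 -> H0
  add 43.240.0.0/12 -> H2 at depth 12
  add 43.211.0.0/16 -> H4 at depth 16
  lookup 43.240.0.57: bits 001010111111 walk d0:H4→d1:-→d2:-→d3:-→d4:-→d5:-→d6:-→d7:-→d8:-→d9:-→d10:-→d11:-→d12:H2 -> H2
  add 43.248.0.0/13 -> H3 at depth 13
  add 43.211.112.0/20 -> H1 at depth 20
  add 0.0.0.0/0 -> H2 at depth 0
  lookup 43.248.0.198: bits 00101011111110 walk d0:H2→d1:-→d2:-→d3:-→d4:-→d5:-→d6:-→d7:-→d8:-→d9:-→d10:-→d11:-→d12:H2→d13:H3→d14:- -> H3
  del 43.251.83.192/27 (clear depth 27)
  lookup 165.62.240.143: bits 10 walk d0:H2→d1:-→d2:- -> H2
  lookup 129.41.216.3: bits 1000000100101001110110000000 walk d0:H2→d1:-→d2:-→d3:-→d4:-→d5:-→d6:-→d7:-→d8:-→d9:-→d10:-→d11:-→d12:-→d13:-→d14:-→d15:-→d16:-→d17:-→d18:-→d19:-→d20:-→d21:-→d22:-→d23:-→d24:-→d25:-→d26:-→d27:-→d28:H0 -> H0
  add 43.251.83.0/24 -> H4 at depth 24

== LOOKUPS ==
["H4","H0","H0","H2","H3","H2","H0"]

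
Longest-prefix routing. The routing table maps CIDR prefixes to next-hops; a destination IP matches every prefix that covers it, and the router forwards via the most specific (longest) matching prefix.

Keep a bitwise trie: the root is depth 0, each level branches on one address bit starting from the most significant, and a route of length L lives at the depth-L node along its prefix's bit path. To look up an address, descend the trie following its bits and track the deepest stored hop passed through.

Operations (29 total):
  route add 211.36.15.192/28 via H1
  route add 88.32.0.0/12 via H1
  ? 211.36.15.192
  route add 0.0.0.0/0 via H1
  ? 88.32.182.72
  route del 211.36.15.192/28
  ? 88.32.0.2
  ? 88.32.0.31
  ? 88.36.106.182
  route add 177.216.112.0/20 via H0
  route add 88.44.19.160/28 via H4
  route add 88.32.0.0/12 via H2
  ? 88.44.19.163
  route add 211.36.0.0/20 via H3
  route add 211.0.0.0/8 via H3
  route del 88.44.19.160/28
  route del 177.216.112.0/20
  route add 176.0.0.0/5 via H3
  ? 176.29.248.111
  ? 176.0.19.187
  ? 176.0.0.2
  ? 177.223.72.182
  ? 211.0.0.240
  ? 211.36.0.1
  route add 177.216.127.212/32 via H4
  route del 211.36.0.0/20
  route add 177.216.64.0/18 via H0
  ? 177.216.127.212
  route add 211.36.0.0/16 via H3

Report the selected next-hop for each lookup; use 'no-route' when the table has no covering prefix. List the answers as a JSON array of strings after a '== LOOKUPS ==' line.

Apply in order:
  + 211.36.15.192/28 (H1) depth=28
  + 88.32.0.0/12 (H1) depth=12
  Q 211.36.15.192: descend 1101001100100100000011111100 ; hops seen [H1] ; pick H1
  + 0.0.0.0/0 (H1) depth=0
  Q 88.32.182.72: descend 010110000010 ; hops seen [H1,H1] ; pick H1
  - 211.36.15.192/28 clear@28
  Q 88.32.0.2: descend 010110000010 ; hops seen [H1,H1] ; pick H1
  Q 88.32.0.31: descend 010110000010 ; hops seen [H1,H1] ; pick H1
  Q 88.36.106.182: descend 010110000010 ; hops seen [H1,H1] ; pick H1
  + 177.216.112.0/20 (H0) depth=20
  + 88.44.19.160/28 (H4) depth=28
  + 88.32.0.0/12 (H2) depth=12
  Q 88.44.19.163: descend 0101100000101100000100111010 ; hops seen [H1,H2,H4] ; pick H4
  + 211.36.0.0/20 (H3) depth=20
  + 211.0.0.0/8 (H3) depth=8
  - 88.44.19.160/28 clear@28
  - 177.216.112.0/20 clear@20
  + 176.0.0.0/5 (H3) depth=5
  Q 176.29.248.111: descend 1011000 ; hops seen [H1,H3] ; pick H3
  Q 176.0.19.187: descend 1011000 ; hops seen [H1,H3] ; pick H3
  Q 176.0.0.2: descend 1011000 ; hops seen [H1,H3] ; pick H3
  Q 177.223.72.182: descend 1011000111011 ; hops seen [H1,H3] ; pick H3
  Q 211.0.0.240: descend 1101001100 ; hops seen [H1,H3] ; pick H3
  Q 211.36.0.1: descend 11010011001001000000 ; hops seen [H1,H3,H3] ; pick H3
  + 177.216.127.212/32 (H4) depth=32
  - 211.36.0.0/20 clear@20
  + 177.216.64.0/18 (H0) depth=18
  Q 177.216.127.212: descend 10110001110110000111111111010100 ; hops seen [H1,H3,H0,H4] ; pick H4
  + 211.36.0.0/16 (H3) depth=16

== LOOKUPS ==
["H1","H1","H1","H1","H1","H4","H3","H3","H3","H3","H3","H3","H4"]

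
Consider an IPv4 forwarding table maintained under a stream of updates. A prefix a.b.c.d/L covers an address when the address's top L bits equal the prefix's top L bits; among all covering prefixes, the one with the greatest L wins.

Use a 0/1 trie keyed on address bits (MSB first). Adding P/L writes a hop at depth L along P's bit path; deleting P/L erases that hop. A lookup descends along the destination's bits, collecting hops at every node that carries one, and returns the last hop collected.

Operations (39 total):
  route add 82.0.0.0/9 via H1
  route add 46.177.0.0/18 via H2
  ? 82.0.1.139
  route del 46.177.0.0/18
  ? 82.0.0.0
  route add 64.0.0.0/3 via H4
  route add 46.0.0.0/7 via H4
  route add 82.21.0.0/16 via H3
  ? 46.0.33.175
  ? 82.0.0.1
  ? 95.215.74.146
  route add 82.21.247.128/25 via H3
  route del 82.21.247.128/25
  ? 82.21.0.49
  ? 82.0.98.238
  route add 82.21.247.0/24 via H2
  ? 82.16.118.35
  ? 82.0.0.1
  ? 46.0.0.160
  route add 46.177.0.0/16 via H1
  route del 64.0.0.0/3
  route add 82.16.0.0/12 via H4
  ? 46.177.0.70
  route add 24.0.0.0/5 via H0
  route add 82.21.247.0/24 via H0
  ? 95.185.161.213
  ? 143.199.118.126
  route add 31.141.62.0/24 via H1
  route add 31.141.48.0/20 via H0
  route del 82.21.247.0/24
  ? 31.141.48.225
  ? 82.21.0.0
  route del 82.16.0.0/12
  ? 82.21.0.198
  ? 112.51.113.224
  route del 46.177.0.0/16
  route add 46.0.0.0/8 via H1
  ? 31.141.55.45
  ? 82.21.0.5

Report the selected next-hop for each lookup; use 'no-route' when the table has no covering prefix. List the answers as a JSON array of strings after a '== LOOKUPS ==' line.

Apply in order:
  add 82.0.0.0/9 -> H1 at depth 9
  add 46.177.0.0/18 -> H2 at depth 18
  Q 82.0.1.139: descend 010100100 ; hops seen [H1] ; pick H1
  del 46.177.0.0/18 (clear depth 18)
  Q 82.0.0.0: descend 010100100 ; hops seen [H1] ; pick H1
  add 64.0.0.0/3 -> H4 at depth 3
  add 46.0.0.0/7 -> H4 at depth 7
  add 82.21.0.0/16 -> H3 at depth 16
  Q 46.0.33.175: descend 00101110 ; hops seen [H4] ; pick H4
  Q 82.0.0.1: descend 01010010000 ; hops seen [H4,H1] ; pick H1
  Q 95.215.74.146: descend 0101 ; hops seen [H4] ; pick H4
  add 82.21.247.128/25 -> H3 at depth 25
  del 82.21.247.128/25 (clear depth 25)
  Q 82.21.0.49: descend 0101001000010101 ; hops seen [H4,H1,H3] ; pick H3
  Q 82.0.98.238: descend 01010010000 ; hops seen [H4,H1] ; pick H1
  add 82.21.247.0/24 -> H2 at depth 24
  Q 82.16.118.35: descend 0101001000010 ; hops seen [H4,H1] ; pick H1
  Q 82.0.0.1: descend 01010010000 ; hops seen [H4,H1] ; pick H1
  Q 46.0.0.160: descend 00101110 ; hops seen [H4] ; pick H4
  add 46.177.0.0/16 -> H1 at depth 16
  del 64.0.0.0/3 (clear depth 3)
  add 82.16.0.0/12 -> H4 at depth 12
  Q 46.177.0.70: descend 001011101011000100 ; hops seen [H4,H1] ; pick H1
  add 24.0.0.0/5 -> H0 at depth 5
  add 82.21.247.0/24 -> H0 at depth 24
  Q 95.185.161.213: descend 0101 ; hops seen [∅] ; pick no-route
  Q 143.199.118.126: descend ε ; hops seen [∅] ; pick no-route
  add 31.141.62.0/24 -> H1 at depth 24
  add 31.141.48.0/20 -> H0 at depth 20
  del 82.21.247.0/24 (clear depth 24)
  Q 31.141.48.225: descend 00011111100011010011 ; hops seen [H0,H0] ; pick H0
  Q 82.21.0.0: descend 0101001000010101 ; hops seen [H1,H4,H3] ; pick H3
  del 82.16.0.0/12 (clear depth 12)
  Q 82.21.0.198: descend 0101001000010101 ; hops seen [H1,H3] ; pick H3
  Q 112.51.113.224: descend 01 ; hops seen [∅] ; pick no-route
  del 46.177.0.0/16 (clear depth 16)
  add 46.0.0.0/8 -> H1 at depth 8
  Q 31.141.55.45: descend 00011111100011010011 ; hops seen [H0,H0] ; pick H0
  Q 82.21.0.5: descend 0101001000010101 ; hops seen [H1,H3] ; pick H3

== LOOKUPS ==
["H1","H1","H4","H1","H4","H3","H1","H1","H1","H4","H1","no-route","no-route","H0","H3","H3","no-route","H0","H3"]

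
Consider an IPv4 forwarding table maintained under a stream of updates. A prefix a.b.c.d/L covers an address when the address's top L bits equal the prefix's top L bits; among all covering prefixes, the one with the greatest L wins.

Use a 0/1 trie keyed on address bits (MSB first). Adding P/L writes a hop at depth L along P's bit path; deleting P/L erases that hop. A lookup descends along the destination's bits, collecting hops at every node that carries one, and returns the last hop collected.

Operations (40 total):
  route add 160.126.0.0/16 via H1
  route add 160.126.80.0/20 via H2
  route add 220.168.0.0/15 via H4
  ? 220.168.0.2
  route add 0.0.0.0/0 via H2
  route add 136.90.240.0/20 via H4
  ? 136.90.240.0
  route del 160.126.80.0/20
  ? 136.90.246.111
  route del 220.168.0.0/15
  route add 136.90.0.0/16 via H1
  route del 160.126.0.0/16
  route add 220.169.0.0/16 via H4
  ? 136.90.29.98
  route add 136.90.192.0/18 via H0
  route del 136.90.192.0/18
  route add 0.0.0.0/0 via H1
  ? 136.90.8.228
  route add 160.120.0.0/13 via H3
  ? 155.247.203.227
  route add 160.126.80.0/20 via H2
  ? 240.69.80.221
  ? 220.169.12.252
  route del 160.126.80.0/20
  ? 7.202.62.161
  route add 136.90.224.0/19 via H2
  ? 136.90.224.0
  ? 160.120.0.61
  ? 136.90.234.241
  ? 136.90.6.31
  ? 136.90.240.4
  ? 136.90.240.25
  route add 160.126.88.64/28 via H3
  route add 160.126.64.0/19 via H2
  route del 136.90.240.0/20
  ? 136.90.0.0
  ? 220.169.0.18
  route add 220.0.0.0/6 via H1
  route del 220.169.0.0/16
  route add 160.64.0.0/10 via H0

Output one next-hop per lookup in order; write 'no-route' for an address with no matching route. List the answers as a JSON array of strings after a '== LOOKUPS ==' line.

Process each operation:
  add 160.126.0.0/16 -> H1 at depth 16
  add 160.126.80.0/20 -> H2 at depth 20
  add 220.168.0.0/15 -> H4 at depth 15
  ? 220.168.0.2  path d0:-→d1:-→d2:-→d3:-→d4:-→d5:-→d6:-→d7:-→d8:-→d9:-→d10:-→d11:-→d12:-→d13:-→d14:-→d15:H4  best=H4
  add 0.0.0.0/0 -> H2 at depth 0
  add 136.90.240.0/20 -> H4 at depth 20
  ? 136.90.240.0  path d0:H2→d1:-→d2:-→d3:-→d4:-→d5:-→d6:-→d7:-→d8:-→d9:-→d10:-→d11:-→d12:-→d13:-→d14:-→d15:-→d16:-→d17:-→d18:-→d19:-→d20:H4  best=H4
  del 160.126.80.0/20 (clear depth 20)
  ? 136.90.246.111  path d0:H2→d1:-→d2:-→d3:-→d4:-→d5:-→d6:-→d7:-→d8:-→d9:-→d10:-→d11:-→d12:-→d13:-→d14:-→d15:-→d16:-→d17:-→d18:-→d19:-→d20:H4  best=H4
  del 220.168.0.0/15 (clear depth 15)
  add 136.90.0.0/16 -> H1 at depth 16
  del 160.126.0.0/16 (clear depth 16)
  add 220.169.0.0/16 -> H4 at depth 16
  ? 136.90.29.98  path d0:H2→d1:-→d2:-→d3:-→d4:-→d5:-→d6:-→d7:-→d8:-→d9:-→d10:-→d11:-→d12:-→d13:-→d14:-→d15:-→d16:H1  best=H1
  add 136.90.192.0/18 -> H0 at depth 18
  del 136.90.192.0/18 (clear depth 18)
  add 0.0.0.0/0 -> H1 at depth 0
  ? 136.90.8.228  path d0:H1→d1:-→d2:-→d3:-→d4:-→d5:-→d6:-→d7:-→d8:-→d9:-→d10:-→d11:-→d12:-→d13:-→d14:-→d15:-→d16:H1  best=H1
  add 160.120.0.0/13 -> H3 at depth 13
  ? 155.247.203.227  path d0:H1→d1:-→d2:-→d3:-  best=H1
  add 160.126.80.0/20 -> H2 at depth 20
  ? 240.69.80.221  path d0:H1→d1:-→d2:-  best=H1
  ? 220.169.12.252  path d0:H1→d1:-→d2:-→d3:-→d4:-→d5:-→d6:-→d7:-→d8:-→d9:-→d10:-→d11:-→d12:-→d13:-→d14:-→d15:-→d16:H4  best=H4
  del 160.126.80.0/20 (clear depth 20)
  ? 7.202.62.161  path d0:H1  best=H1
  add 136.90.224.0/19 -> H2 at depth 19
  ? 136.90.224.0  path d0:H1→d1:-→d2:-→d3:-→d4:-→d5:-→d6:-→d7:-→d8:-→d9:-→d10:-→d11:-→d12:-→d13:-→d14:-→d15:-→d16:H1→d17:-→d18:-→d19:H2  best=H2
  ? 160.120.0.61  path d0:H1→d1:-→d2:-→d3:-→d4:-→d5:-→d6:-→d7:-→d8:-→d9:-→d10:-→d11:-→d12:-→d13:H3  best=H3
  ? 136.90.234.241  path d0:H1→d1:-→d2:-→d3:-→d4:-→d5:-→d6:-→d7:-→d8:-→d9:-→d10:-→d11:-→d12:-→d13:-→d14:-→d15:-→d16:H1→d17:-→d18:-→d19:H2  best=H2
  ? 136.90.6.31  path d0:H1→d1:-→d2:-→d3:-→d4:-→d5:-→d6:-→d7:-→d8:-→d9:-→d10:-→d11:-→d12:-→d13:-→d14:-→d15:-→d16:H1  best=H1
  ? 136.90.240.4  path d0:H1→d1:-→d2:-→d3:-→d4:-→d5:-→d6:-→d7:-→d8:-→d9:-→d10:-→d11:-→d12:-→d13:-→d14:-→d15:-→d16:H1→d17:-→d18:-→d19:H2→d20:H4  best=H4
  ? 136.90.240.25  path d0:H1→d1:-→d2:-→d3:-→d4:-→d5:-→d6:-→d7:-→d8:-→d9:-→d10:-→d11:-→d12:-→d13:-→d14:-→d15:-→d16:H1→d17:-→d18:-→d19:H2→d20:H4  best=H4
  add 160.126.88.64/28 -> H3 at depth 28
  add 160.126.64.0/19 -> H2 at depth 19
  del 136.90.240.0/20 (clear depth 20)
  ? 136.90.0.0  path d0:H1→d1:-→d2:-→d3:-→d4:-→d5:-→d6:-→d7:-→d8:-→d9:-→d10:-→d11:-→d12:-→d13:-→d14:-→d15:-→d16:H1  best=H1
  ? 220.169.0.18  path d0:H1→d1:-→d2:-→d3:-→d4:-→d5:-→d6:-→d7:-→d8:-→d9:-→d10:-→d11:-→d12:-→d13:-→d14:-→d15:-→d16:H4  best=H4
  add 220.0.0.0/6 -> H1 at depth 6
  del 220.169.0.0/16 (clear depth 16)
  add 160.64.0.0/10 -> H0 at depth 10

== LOOKUPS ==
["H4","H4","H4","H1","H1","H1","H1","H4","H1","H2","H3","H2","H1","H4","H4","H1","H4"]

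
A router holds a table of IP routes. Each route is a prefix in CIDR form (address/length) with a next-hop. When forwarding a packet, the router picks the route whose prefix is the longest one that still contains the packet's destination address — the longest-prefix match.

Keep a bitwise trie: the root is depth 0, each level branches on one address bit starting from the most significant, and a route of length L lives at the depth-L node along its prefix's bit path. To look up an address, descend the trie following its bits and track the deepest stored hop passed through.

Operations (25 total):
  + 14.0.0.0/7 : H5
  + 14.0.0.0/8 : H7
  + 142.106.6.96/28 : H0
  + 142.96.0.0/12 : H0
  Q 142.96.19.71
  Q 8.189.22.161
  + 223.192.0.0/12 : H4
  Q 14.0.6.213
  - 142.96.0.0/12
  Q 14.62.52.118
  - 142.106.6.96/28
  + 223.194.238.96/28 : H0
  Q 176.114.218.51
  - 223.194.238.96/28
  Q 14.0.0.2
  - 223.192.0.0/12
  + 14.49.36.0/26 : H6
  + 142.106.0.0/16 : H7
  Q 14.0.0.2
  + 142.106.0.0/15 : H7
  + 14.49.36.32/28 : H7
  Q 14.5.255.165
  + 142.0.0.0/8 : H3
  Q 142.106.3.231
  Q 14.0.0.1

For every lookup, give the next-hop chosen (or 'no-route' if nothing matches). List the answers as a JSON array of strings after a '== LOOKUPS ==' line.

Trace:
  add 14.0.0.0/7 -> H5 at depth 7
  add 14.0.0.0/8 -> H7 at depth 8
  add 142.106.6.96/28 -> H0 at depth 28
  add 142.96.0.0/12 -> H0 at depth 12
  ? 142.96.19.71  path d0:-→d1:-→d2:-→d3:-→d4:-→d5:-→d6:-→d7:-→d8:-→d9:-→d10:-→d11:-→d12:H0  best=H0
  ? 8.189.22.161  path d0:-→d1:-→d2:-→d3:-→d4:-→d5:-  best=no-route
  add 223.192.0.0/12 -> H4 at depth 12
  ? 14.0.6.213  path d0:-→d1:-→d2:-→d3:-→d4:-→d5:-→d6:-→d7:H5→d8:H7  best=H7
  - 142.96.0.0/12 clear@12
  ? 14.62.52.118  path d0:-→d1:-→d2:-→d3:-→d4:-→d5:-→d6:-→d7:H5→d8:H7  best=H7
  - 142.106.6.96/28 clear@28
  add 223.194.238.96/28 -> H0 at depth 28
  ? 176.114.218.51  path d0:-→d1:-→d2:-  best=no-route
  - 223.194.238.96/28 clear@28
  ? 14.0.0.2  path d0:-→d1:-→d2:-→d3:-→d4:-→d5:-→d6:-→d7:H5→d8:H7  best=H7
  - 223.192.0.0/12 clear@12
  add 14.49.36.0/26 -> H6 at depth 26
  add 142.106.0.0/16 -> H7 at depth 16
  ? 14.0.0.2  path d0:-→d1:-→d2:-→d3:-→d4:-→d5:-→d6:-→d7:H5→d8:H7→d9:-→d10:-  best=H7
  add 142.106.0.0/15 -> H7 at depth 15
  add 14.49.36.32/28 -> H7 at depth 28
  ? 14.5.255.165  path d0:-→d1:-→d2:-→d3:-→d4:-→d5:-→d6:-→d7:H5→d8:H7→d9:-→d10:-  best=H7
  add 142.0.0.0/8 -> H3 at depth 8
  ? 142.106.3.231  path d0:-→d1:-→d2:-→d3:-→d4:-→d5:-→d6:-→d7:-→d8:H3→d9:-→d10:-→d11:-→d12:-→d13:-→d14:-→d15:H7→d16:H7→d17:-→d18:-→d19:-→d20:-→d21:-  best=H7
  ? 14.0.0.1  path d0:-→d1:-→d2:-→d3:-→d4:-→d5:-→d6:-→d7:H5→d8:H7→d9:-→d10:-  best=H7

== LOOKUPS ==
["H0","no-route","H7","H7","no-route","H7","H7","H7","H7","H7"]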